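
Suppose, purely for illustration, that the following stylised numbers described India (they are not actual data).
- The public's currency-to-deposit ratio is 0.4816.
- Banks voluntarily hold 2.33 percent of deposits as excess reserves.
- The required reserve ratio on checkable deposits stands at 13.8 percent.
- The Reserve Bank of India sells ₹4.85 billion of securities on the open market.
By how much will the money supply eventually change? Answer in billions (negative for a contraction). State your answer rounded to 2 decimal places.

-11.18 billion

The money multiplier is m = (1 + c) / (rr + e + c) = (1 + 0.4816) / (0.138 + 0.0233 + 0.4816) ≈ 2.3046.
The sale removes 4.85 billion of base, so ΔM = m × ΔMB = 2.3046 × (−4.85) ≈ -11.1773 billion.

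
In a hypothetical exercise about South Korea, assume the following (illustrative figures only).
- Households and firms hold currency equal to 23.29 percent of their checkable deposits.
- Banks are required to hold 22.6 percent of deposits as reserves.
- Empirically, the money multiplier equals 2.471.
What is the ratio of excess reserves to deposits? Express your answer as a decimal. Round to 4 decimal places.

Using m = 2.471. Since m = (1 + c)/(c + rr + e), the denominator satisfies c + rr + e = (1 + c)/m = (1 + 0.2329) / 2.471 ≈ 0.498948.
With c = 0.2329 and rr = 0.226, the ratio of excess reserves to deposits is 0.498948 − 0.2329 − 0.226 = 0.040048.

0.0400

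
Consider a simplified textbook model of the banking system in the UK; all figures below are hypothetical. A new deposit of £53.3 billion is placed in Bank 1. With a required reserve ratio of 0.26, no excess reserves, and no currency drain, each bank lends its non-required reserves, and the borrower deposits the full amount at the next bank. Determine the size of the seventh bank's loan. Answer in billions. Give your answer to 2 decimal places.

£6.48 billion

Each bank lends a fraction (1 − rr) = 0.7400 of the deposit it receives, so Bank 7 receives 53.3·0.7400^6 and lends 53.3·0.7400^7 ≈ 6.4766 billion.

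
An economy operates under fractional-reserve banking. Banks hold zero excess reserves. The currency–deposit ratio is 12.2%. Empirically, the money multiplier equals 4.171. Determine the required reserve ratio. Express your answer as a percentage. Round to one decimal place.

14.7%

Using m = 4.171. Since m = (1 + c)/(c + rr + e), the denominator satisfies c + rr + e = (1 + c)/m = (1 + 0.122) / 4.171 ≈ 0.269000.
With c = 0.122 and e = 0, the required reserve ratio is 0.269000 − 0.122 − 0 = 0.147.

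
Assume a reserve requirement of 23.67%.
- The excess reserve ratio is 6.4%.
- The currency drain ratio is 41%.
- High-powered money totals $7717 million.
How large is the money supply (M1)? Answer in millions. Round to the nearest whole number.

The money multiplier is m = (1 + c) / (rr + e + c) = (1 + 0.41) / (0.2367 + 0.064 + 0.41) ≈ 1.98396.
So M = m × MB = 1.98396 × 7717 ≈ 15310.2193 million.

$15310 million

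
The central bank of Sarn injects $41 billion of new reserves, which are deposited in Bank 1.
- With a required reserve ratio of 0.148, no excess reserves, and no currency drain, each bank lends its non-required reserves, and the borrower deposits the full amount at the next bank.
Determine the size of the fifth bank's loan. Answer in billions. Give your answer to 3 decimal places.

$18.407 billion

Each bank lends a fraction (1 − rr) = 0.8520 of the deposit it receives, so Bank 5 receives 41·0.8520^4 and lends 41·0.8520^5 ≈ 18.4069 billion.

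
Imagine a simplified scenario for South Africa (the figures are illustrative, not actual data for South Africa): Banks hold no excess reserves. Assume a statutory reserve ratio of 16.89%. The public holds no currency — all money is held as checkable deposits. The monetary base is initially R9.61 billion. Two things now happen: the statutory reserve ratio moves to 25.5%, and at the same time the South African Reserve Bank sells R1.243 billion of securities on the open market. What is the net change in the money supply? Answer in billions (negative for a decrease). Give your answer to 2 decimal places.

-24.09 billion

Before: m₁ = 1 / (0.1689) ≈ 5.9207, MB₁ = 9.61, so M₁ = 5.9207 × 9.61 ≈ 56.8979 billion.
After: m₂ = 1 / (0.255) ≈ 3.9216, MB₂ = 9.61 − 1.243 = 8.367, so M₂ = 3.9216 × 8.367 ≈ 32.812 billion.
ΔM = M₂ − M₁ = 32.812 − 56.8979 = -24.0859 billion.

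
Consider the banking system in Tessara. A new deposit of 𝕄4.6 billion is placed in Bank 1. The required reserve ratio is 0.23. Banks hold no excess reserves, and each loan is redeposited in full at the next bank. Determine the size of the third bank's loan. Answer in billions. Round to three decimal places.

𝕄2.100 billion

Each bank lends a fraction (1 − rr) = 0.7700 of the deposit it receives, so Bank 3 receives 4.6·0.7700^2 and lends 4.6·0.7700^3 ≈ 2.1001 billion.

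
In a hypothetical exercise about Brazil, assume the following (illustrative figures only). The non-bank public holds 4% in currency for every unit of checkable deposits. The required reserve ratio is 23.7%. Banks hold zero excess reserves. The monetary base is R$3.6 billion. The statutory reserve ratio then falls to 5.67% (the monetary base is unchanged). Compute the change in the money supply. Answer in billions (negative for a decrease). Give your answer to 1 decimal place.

R$25.2 billion

Initially m₁ = (1 + 0.04) / (0.237 + 0.04) ≈ 3.7545, so M₁ = 3.7545 × 3.6 = 13.5162 billion.
After the change m₂ = (1 + 0.04) / (0.0567 + 0.04) ≈ 10.7549, so M₂ = 10.7549 × 3.6 ≈ 38.7176 billion.
ΔM = M₂ − M₁ = 38.7176 − 13.5162 = 25.2014 billion.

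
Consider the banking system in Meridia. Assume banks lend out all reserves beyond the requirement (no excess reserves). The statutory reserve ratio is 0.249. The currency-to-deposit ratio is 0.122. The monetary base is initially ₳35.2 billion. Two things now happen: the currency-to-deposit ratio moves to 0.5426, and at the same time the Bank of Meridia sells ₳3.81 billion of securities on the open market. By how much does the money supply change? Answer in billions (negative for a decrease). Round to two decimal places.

-45.28 billion

Before: m₁ = (1 + 0.122) / (0.249 + 0.122) ≈ 3.02426, MB₁ = 35.2, so M₁ = 3.02426 × 35.2 ≈ 106.454 billion.
After: m₂ = (1 + 0.5426) / (0.249 + 0.5426) ≈ 1.94871, MB₂ = 35.2 − 3.81 = 31.39, so M₂ = 1.94871 × 31.39 ≈ 61.17 billion.
ΔM = M₂ − M₁ = 61.17 − 106.454 = -45.284 billion.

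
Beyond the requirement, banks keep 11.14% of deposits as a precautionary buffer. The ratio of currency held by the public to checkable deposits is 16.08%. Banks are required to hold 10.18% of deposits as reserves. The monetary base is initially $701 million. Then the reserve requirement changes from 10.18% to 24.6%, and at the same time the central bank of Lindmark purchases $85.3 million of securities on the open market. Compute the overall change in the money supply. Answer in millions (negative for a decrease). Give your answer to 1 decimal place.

-414.4 million

Before: m₁ = (1 + 0.1608) / (0.1018 + 0.1114 + 0.1608) ≈ 3.10374, MB₁ = 701, so M₁ = 3.10374 × 701 ≈ 2175.7217 million.
After: m₂ = (1 + 0.1608) / (0.246 + 0.1114 + 0.1608) ≈ 2.24006, MB₂ = 701 + 85.3 = 786.3, so M₂ = 2.24006 × 786.3 ≈ 1761.3592 million.
ΔM = M₂ − M₁ = 1761.3592 − 2175.7217 = -414.3625 million.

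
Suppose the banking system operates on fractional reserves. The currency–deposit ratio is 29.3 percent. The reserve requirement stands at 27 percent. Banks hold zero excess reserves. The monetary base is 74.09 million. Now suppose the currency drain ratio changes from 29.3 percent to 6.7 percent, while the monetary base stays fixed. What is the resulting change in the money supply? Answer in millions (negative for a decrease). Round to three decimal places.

64.425 million

Initially m₁ = (1 + 0.293) / (0.27 + 0.293) ≈ 2.296625, so M₁ = 2.296625 × 74.09 ≈ 170.1569 million.
After the change m₂ = (1 + 0.067) / (0.27 + 0.067) ≈ 3.166172, so M₂ = 3.166172 × 74.09 ≈ 234.5817 million.
ΔM = M₂ − M₁ = 234.5817 − 170.1569 = 64.4248 million.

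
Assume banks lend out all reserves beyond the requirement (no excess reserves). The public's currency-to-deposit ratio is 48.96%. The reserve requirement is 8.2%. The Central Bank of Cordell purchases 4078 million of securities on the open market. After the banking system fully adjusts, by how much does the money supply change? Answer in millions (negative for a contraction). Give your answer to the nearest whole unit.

The money multiplier is m = (1 + c) / (rr + c) = (1 + 0.4896) / (0.082 + 0.4896) ≈ 2.60602.
The purchase adds 4078 million of base, so ΔM = m × ΔMB = 2.60602 × (+4078) ≈ 10627.3496 million.

10627 million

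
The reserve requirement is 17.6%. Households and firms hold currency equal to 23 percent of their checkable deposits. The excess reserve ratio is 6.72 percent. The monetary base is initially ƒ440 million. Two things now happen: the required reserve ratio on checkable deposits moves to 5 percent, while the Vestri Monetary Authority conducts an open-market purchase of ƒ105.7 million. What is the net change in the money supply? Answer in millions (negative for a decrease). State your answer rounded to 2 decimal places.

Before: m₁ = (1 + 0.23) / (0.176 + 0.0672 + 0.23) ≈ 2.599324, MB₁ = 440, so M₁ = 2.599324 × 440 ≈ 1143.7026 million.
After: m₂ = (1 + 0.23) / (0.05 + 0.0672 + 0.23) ≈ 3.542627, MB₂ = 440 + 105.7 = 545.7, so M₂ = 3.542627 × 545.7 ≈ 1933.2116 million.
ΔM = M₂ − M₁ = 1933.2116 − 1143.7026 = 789.509 million.

ƒ789.51 million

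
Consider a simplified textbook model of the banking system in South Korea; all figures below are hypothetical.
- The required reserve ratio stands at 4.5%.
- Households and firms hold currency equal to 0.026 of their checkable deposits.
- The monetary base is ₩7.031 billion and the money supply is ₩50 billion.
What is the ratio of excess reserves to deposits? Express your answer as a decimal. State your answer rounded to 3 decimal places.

Using m = M/MB = 50/7.031 ≈ 7.111364. Since m = (1 + c)/(c + rr + e), the denominator satisfies c + rr + e = (1 + c)/m = (1 + 0.026) / 7.111364 ≈ 0.144276.
With c = 0.026 and rr = 0.045, the ratio of excess reserves to deposits is 0.144276 − 0.026 − 0.045 = 0.073276.

0.073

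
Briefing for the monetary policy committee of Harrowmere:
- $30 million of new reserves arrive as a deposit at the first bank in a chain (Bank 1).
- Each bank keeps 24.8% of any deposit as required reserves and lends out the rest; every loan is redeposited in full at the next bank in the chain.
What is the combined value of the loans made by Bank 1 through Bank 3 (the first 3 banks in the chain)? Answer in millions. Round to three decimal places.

$52.283 million

Bank i lends (1 − rr)^i of the original deposit: Bank 1 lends 30·0.7520 = 22.5600, Bank 2 lends 30·0.7520² ≈ 16.9651, and so on.
Summing a geometric series: total = 30·[0.7520·(1 − 0.7520^3) / (1 − 0.7520)] ≈ 52.2829 million.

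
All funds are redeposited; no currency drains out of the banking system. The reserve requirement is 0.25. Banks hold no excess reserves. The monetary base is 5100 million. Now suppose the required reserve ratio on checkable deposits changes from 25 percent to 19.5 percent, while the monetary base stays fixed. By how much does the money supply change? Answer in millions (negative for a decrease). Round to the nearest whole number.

5754 million

Initially m₁ = 1 / (0.25) = 4, so M₁ = 4 × 5100 = 20400 million.
After the change m₂ = 1 / (0.195) ≈ 5.12821, so M₂ = 5.12821 × 5100 = 26153.871 million.
ΔM = M₂ − M₁ = 26153.871 − 20400 = 5753.871 million.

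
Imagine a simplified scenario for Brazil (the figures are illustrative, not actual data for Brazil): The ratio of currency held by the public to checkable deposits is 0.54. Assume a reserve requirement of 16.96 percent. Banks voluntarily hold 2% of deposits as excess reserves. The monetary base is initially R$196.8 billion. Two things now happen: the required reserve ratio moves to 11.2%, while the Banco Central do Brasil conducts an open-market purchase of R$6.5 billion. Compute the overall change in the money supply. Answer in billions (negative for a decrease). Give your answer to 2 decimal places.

R$50.50 billion

Before: m₁ = (1 + 0.54) / (0.1696 + 0.02 + 0.54) ≈ 2.110746, MB₁ = 196.8, so M₁ = 2.110746 × 196.8 ≈ 415.3948 billion.
After: m₂ = (1 + 0.54) / (0.112 + 0.02 + 0.54) ≈ 2.291667, MB₂ = 196.8 + 6.5 = 203.3, so M₂ = 2.291667 × 203.3 ≈ 465.8959 billion.
ΔM = M₂ − M₁ = 465.8959 − 415.3948 = 50.5011 billion.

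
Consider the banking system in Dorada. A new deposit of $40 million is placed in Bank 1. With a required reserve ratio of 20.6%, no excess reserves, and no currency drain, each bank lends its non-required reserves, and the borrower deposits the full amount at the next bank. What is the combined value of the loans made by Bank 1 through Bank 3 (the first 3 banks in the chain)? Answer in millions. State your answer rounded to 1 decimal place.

Bank i lends (1 − rr)^i of the original deposit: Bank 1 lends 40·0.7940 = 31.7600, Bank 2 lends 40·0.7940² ≈ 25.2174, and so on.
Summing a geometric series: total = 40·[0.7940·(1 − 0.7940^3) / (1 − 0.7940)] ≈ 77.0001 million.

$77.0 million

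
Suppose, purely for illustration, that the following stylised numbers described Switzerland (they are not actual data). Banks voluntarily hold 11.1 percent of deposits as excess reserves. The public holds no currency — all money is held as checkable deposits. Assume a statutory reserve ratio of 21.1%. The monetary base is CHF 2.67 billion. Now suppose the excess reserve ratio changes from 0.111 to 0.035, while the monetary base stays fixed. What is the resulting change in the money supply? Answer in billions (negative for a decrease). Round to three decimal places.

CHF 2.562 billion

Initially m₁ = 1 / (0.211 + 0.111) ≈ 3.10559, so M₁ = 3.10559 × 2.67 ≈ 8.2919 billion.
After the change m₂ = 1 / (0.211 + 0.035) ≈ 4.06504, so M₂ = 4.06504 × 2.67 ≈ 10.8537 billion.
ΔM = M₂ − M₁ = 10.8537 − 8.2919 = 2.5618 billion.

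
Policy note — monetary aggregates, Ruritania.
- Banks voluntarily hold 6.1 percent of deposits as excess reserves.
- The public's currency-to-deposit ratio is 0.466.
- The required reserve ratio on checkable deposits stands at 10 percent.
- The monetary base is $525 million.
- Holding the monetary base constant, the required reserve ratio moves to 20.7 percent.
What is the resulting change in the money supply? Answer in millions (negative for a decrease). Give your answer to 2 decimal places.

-178.94 million

Initially m₁ = (1 + 0.466) / (0.1 + 0.061 + 0.466) ≈ 2.338118, so M₁ = 2.338118 × 525 ≈ 1227.512 million.
After the change m₂ = (1 + 0.466) / (0.207 + 0.061 + 0.466) ≈ 1.997275, so M₂ = 1.997275 × 525 ≈ 1048.5694 million.
ΔM = M₂ − M₁ = 1048.5694 − 1227.512 = -178.9426 million.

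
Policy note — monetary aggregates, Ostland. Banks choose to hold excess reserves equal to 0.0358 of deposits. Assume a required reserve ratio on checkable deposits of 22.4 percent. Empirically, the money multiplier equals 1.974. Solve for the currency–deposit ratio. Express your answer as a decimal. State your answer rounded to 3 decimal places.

Using m = 1.974. From m = (1 + c)/(c + rr + e), rearranging gives 1 + c = m·(c + rr + e), so c·(1 − m) = m·(rr + e) − 1.
Hence c = [m·(rr + e) − 1]/(1 − m) = [1.974 × (0.224 + 0.0358) − 1] / (1 − 1.974) ≈ 0.500159.

0.500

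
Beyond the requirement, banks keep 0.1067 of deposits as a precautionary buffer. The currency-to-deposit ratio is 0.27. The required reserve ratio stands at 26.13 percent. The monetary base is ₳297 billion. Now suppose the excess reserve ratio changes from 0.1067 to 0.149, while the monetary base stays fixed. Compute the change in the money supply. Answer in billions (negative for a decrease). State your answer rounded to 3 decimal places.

Initially m₁ = (1 + 0.27) / (0.2613 + 0.1067 + 0.27) ≈ 1.9905956, so M₁ = 1.9905956 × 297 ≈ 591.2069 billion.
After the change m₂ = (1 + 0.27) / (0.2613 + 0.149 + 0.27) ≈ 1.8668235, so M₂ = 1.8668235 × 297 ≈ 554.4466 billion.
ΔM = M₂ − M₁ = 554.4466 − 591.2069 = -36.7603 billion.

-36.760 billion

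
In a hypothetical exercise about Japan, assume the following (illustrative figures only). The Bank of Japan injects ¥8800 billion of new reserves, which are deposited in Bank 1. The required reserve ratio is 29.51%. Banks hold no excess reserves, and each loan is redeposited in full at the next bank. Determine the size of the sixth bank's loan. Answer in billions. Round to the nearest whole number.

¥1080 billion

Each bank lends a fraction (1 − rr) = 0.7049 of the deposit it receives, so Bank 6 receives 8800·0.7049^5 and lends 8800·0.7049^6 ≈ 1079.5624 billion.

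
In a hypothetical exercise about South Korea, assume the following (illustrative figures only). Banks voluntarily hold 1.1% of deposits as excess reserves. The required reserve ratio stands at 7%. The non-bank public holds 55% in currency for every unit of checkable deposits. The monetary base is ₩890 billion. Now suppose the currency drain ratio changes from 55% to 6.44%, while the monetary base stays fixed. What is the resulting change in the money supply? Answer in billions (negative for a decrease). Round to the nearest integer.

Initially m₁ = (1 + 0.55) / (0.07 + 0.011 + 0.55) ≈ 2.4564, so M₁ = 2.4564 × 890 = 2186.196 billion.
After the change m₂ = (1 + 0.0644) / (0.07 + 0.011 + 0.0644) ≈ 7.3205, so M₂ = 7.3205 × 890 = 6515.245 billion.
ΔM = M₂ − M₁ = 6515.245 − 2186.196 = 4329.049 billion.

₩4329 billion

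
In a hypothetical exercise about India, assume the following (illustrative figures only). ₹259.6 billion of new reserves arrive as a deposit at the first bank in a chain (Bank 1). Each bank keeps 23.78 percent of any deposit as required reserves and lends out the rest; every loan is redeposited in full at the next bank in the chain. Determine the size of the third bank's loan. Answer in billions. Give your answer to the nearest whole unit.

₹115 billion

Each bank lends a fraction (1 − rr) = 0.7622 of the deposit it receives, so Bank 3 receives 259.6·0.7622^2 and lends 259.6·0.7622^3 ≈ 114.9507 billion.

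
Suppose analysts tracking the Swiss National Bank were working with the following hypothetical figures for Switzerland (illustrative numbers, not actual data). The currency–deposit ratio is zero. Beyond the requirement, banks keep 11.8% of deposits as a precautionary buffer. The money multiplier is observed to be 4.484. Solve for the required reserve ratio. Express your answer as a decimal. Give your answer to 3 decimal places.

Using m = 4.484. Since m = (1 + c)/(c + rr + e), the denominator satisfies c + rr + e = (1 + c)/m = (1 + 0) / 4.484 ≈ 0.223015.
With c = 0 and e = 0.118, the required reserve ratio is 0.223015 − 0 − 0.118 = 0.105015.

0.105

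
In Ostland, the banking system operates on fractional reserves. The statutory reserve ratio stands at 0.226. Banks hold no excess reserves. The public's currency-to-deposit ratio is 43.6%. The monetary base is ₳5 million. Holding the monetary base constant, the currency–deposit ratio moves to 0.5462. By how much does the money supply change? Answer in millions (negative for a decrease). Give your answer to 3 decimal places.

-0.834 million

Initially m₁ = (1 + 0.436) / (0.226 + 0.436) ≈ 2.16918, so M₁ = 2.16918 × 5 = 10.8459 million.
After the change m₂ = (1 + 0.5462) / (0.226 + 0.5462) ≈ 2.00233, so M₂ = 2.00233 × 5 ≈ 10.0117 million.
ΔM = M₂ − M₁ = 10.0117 − 10.8459 = -0.8342 million.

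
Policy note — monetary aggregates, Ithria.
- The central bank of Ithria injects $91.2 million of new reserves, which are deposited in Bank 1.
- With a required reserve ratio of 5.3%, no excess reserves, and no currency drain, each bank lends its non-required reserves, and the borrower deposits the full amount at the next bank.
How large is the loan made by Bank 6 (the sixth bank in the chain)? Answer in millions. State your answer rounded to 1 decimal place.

$65.8 million

Each bank lends a fraction (1 − rr) = 0.9470 of the deposit it receives, so Bank 6 receives 91.2·0.9470^5 and lends 91.2·0.9470^6 ≈ 65.7801 million.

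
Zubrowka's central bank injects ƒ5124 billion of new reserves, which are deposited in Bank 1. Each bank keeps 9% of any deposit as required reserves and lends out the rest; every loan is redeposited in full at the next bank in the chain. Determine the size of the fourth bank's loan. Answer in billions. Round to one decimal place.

Each bank lends a fraction (1 − rr) = 0.9100 of the deposit it receives, so Bank 4 receives 5124·0.9100^3 and lends 5124·0.9100^4 ≈ 3513.7810 billion.

ƒ3513.8 billion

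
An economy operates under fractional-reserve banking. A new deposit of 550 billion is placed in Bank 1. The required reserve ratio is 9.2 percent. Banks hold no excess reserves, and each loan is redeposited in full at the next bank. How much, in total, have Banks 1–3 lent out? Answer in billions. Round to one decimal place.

1364.6 billion

Bank i lends (1 − rr)^i of the original deposit: Bank 1 lends 550·0.9080 = 499.4000, Bank 2 lends 550·0.9080² = 453.4552, and so on.
Summing a geometric series: total = 550·[0.9080·(1 − 0.9080^3) / (1 − 0.9080)] ≈ 1364.5925 billion.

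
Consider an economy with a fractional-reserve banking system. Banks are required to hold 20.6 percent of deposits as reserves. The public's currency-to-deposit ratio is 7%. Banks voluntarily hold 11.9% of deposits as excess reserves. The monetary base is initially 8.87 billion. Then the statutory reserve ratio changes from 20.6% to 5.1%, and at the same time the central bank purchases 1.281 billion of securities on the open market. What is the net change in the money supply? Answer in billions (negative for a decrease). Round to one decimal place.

Before: m₁ = (1 + 0.07) / (0.206 + 0.119 + 0.07) ≈ 2.7089, MB₁ = 8.87, so M₁ = 2.7089 × 8.87 ≈ 24.0279 billion.
After: m₂ = (1 + 0.07) / (0.051 + 0.119 + 0.07) ≈ 4.4583, MB₂ = 8.87 + 1.281 = 10.151, so M₂ = 4.4583 × 10.151 ≈ 45.2562 billion.
ΔM = M₂ − M₁ = 45.2562 − 24.0279 = 21.2283 billion.

21.2 billion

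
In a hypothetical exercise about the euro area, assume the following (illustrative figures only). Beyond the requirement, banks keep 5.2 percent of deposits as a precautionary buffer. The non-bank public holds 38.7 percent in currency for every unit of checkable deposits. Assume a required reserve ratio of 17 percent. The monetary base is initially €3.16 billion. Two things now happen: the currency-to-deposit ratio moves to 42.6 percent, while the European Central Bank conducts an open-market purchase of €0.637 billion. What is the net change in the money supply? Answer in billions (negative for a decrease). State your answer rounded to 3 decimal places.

€1.159 billion

Before: m₁ = (1 + 0.387) / (0.17 + 0.052 + 0.387) ≈ 2.27750, MB₁ = 3.16, so M₁ = 2.27750 × 3.16 = 7.1969 billion.
After: m₂ = (1 + 0.426) / (0.17 + 0.052 + 0.426) ≈ 2.20062, MB₂ = 3.16 + 0.637 = 3.797, so M₂ = 2.20062 × 3.797 ≈ 8.3558 billion.
ΔM = M₂ − M₁ = 8.3558 − 7.1969 = 1.1589 billion.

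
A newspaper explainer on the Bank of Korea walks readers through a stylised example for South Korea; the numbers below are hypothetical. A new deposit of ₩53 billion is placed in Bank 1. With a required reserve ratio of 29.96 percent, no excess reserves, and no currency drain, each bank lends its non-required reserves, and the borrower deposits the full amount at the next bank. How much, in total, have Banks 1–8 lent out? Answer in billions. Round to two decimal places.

Bank i lends (1 − rr)^i of the original deposit: Bank 1 lends 53·0.7004 = 37.1212, Bank 2 lends 53·0.7004² ≈ 25.9997, and so on.
Summing a geometric series: total = 53·[0.7004·(1 − 0.7004^8) / (1 − 0.7004)] ≈ 116.7271 billion.

₩116.73 billion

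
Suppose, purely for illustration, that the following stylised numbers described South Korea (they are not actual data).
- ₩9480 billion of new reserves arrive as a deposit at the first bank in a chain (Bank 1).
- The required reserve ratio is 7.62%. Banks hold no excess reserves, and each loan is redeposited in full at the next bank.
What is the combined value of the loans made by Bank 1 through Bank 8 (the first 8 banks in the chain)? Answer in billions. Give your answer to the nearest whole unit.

Bank i lends (1 − rr)^i of the original deposit: Bank 1 lends 9480·0.9238 = 8757.6240, Bank 2 lends 9480·0.9238² ≈ 8090.2931, and so on.
Summing a geometric series: total = 9480·[0.9238·(1 − 0.9238^8) / (1 − 0.9238)] ≈ 53968.0411 billion.

₩53968 billion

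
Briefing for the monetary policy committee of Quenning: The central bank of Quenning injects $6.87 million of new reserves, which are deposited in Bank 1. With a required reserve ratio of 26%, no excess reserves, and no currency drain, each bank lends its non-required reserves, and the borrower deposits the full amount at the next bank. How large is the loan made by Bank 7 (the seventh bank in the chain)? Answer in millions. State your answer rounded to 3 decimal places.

Each bank lends a fraction (1 − rr) = 0.7400 of the deposit it receives, so Bank 7 receives 6.87·0.7400^6 and lends 6.87·0.7400^7 ≈ 0.8348 million.

$0.835 million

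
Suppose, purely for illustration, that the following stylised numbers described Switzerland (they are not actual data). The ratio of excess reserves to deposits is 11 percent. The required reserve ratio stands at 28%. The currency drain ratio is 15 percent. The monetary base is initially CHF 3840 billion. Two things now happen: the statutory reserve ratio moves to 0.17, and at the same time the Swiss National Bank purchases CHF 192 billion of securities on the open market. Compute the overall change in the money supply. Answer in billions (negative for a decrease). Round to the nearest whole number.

Before: m₁ = (1 + 0.15) / (0.28 + 0.11 + 0.15) ≈ 2.12963, MB₁ = 3840, so M₁ = 2.12963 × 3840 = 8177.7792 billion.
After: m₂ = (1 + 0.15) / (0.17 + 0.11 + 0.15) ≈ 2.67442, MB₂ = 3840 + 192 = 4032, so M₂ = 2.67442 × 4032 ≈ 10783.2614 billion.
ΔM = M₂ − M₁ = 10783.2614 − 8177.7792 = 2605.4822 billion.

CHF 2605 billion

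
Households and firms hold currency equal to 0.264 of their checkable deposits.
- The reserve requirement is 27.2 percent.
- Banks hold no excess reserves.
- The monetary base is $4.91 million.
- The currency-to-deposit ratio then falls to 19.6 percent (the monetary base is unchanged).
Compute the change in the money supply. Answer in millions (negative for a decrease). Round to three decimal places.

Initially m₁ = (1 + 0.264) / (0.272 + 0.264) ≈ 2.35821, so M₁ = 2.35821 × 4.91 ≈ 11.5788 million.
After the change m₂ = (1 + 0.196) / (0.272 + 0.196) ≈ 2.55556, so M₂ = 2.55556 × 4.91 ≈ 12.5478 million.
ΔM = M₂ − M₁ = 12.5478 − 11.5788 = 0.969 million.

$0.969 million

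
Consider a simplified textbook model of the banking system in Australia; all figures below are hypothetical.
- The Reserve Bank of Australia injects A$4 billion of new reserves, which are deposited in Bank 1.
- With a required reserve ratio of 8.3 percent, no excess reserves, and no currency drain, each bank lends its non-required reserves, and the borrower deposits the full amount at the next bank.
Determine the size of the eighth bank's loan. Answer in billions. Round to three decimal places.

A$2.000 billion

Each bank lends a fraction (1 − rr) = 0.9170 of the deposit it receives, so Bank 8 receives 4·0.9170^7 and lends 4·0.9170^8 ≈ 1.9999 billion.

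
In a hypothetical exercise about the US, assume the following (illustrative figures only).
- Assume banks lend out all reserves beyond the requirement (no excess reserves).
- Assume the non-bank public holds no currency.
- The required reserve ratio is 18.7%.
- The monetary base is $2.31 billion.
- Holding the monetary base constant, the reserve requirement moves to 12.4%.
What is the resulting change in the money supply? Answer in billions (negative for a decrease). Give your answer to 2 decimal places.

Initially m₁ = 1 / (0.187) ≈ 5.3476, so M₁ = 5.3476 × 2.31 ≈ 12.353 billion.
After the change m₂ = 1 / (0.124) ≈ 8.0645, so M₂ = 8.0645 × 2.31 ≈ 18.629 billion.
ΔM = M₂ − M₁ = 18.629 − 12.353 = 6.276 billion.

$6.28 billion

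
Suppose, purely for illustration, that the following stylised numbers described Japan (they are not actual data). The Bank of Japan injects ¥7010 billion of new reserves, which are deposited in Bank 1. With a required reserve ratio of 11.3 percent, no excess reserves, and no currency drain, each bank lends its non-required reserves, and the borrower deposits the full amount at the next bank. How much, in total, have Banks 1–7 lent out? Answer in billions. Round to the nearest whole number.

Bank i lends (1 − rr)^i of the original deposit: Bank 1 lends 7010·0.8870 = 6217.8700, Bank 2 lends 7010·0.8870² ≈ 5515.2507, and so on.
Summing a geometric series: total = 7010·[0.8870·(1 − 0.8870^7) / (1 − 0.8870)] ≈ 31255.4337 billion.

¥31255 billion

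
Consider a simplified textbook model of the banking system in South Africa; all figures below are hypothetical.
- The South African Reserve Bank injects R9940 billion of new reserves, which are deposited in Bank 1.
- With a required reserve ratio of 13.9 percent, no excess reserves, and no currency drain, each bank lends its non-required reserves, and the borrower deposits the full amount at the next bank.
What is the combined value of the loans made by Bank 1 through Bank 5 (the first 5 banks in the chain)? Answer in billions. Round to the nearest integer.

R32437 billion

Bank i lends (1 − rr)^i of the original deposit: Bank 1 lends 9940·0.8610 = 8558.3400, Bank 2 lends 9940·0.8610² ≈ 7368.7307, and so on.
Summing a geometric series: total = 9940·[0.8610·(1 − 0.8610^5) / (1 − 0.8610)] ≈ 32437.4369 billion.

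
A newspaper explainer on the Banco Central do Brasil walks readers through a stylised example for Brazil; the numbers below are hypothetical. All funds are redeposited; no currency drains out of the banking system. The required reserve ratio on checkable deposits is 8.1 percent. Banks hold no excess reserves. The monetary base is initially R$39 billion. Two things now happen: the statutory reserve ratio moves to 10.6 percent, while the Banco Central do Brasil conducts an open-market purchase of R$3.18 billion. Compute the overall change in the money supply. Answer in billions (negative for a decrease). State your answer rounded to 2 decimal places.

Before: m₁ = 1 / (0.081) ≈ 12.34568, MB₁ = 39, so M₁ = 12.34568 × 39 ≈ 481.4815 billion.
After: m₂ = 1 / (0.106) ≈ 9.43396, MB₂ = 39 + 3.18 = 42.18, so M₂ = 9.43396 × 42.18 ≈ 397.9244 billion.
ΔM = M₂ − M₁ = 397.9244 − 481.4815 = -83.5571 billion.

-83.56 billion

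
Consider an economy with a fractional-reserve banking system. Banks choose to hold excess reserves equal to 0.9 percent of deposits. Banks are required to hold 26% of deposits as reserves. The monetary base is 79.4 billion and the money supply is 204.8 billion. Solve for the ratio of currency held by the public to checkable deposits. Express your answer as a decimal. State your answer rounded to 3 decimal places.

0.194

Using m = M/MB = 204.8/79.4 ≈ 2.579345. From m = (1 + c)/(c + rr + e), rearranging gives 1 + c = m·(c + rr + e), so c·(1 − m) = m·(rr + e) − 1.
Hence c = [m·(rr + e) − 1]/(1 − m) = [2.579345 × (0.26 + 0.009) − 1] / (1 − 2.579345) ≈ 0.193850.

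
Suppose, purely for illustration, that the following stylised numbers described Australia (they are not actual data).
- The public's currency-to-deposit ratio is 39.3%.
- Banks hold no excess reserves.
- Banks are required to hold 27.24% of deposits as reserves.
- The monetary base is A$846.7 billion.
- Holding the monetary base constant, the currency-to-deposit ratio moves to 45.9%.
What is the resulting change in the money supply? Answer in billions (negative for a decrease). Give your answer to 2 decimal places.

-83.55 billion

Initially m₁ = (1 + 0.393) / (0.2724 + 0.393) ≈ 2.093478, so M₁ = 2.093478 × 846.7 ≈ 1772.5478 billion.
After the change m₂ = (1 + 0.459) / (0.2724 + 0.459) ≈ 1.994804, so M₂ = 1.994804 × 846.7 ≈ 1689.0005 billion.
ΔM = M₂ − M₁ = 1689.0005 − 1772.5478 = -83.5473 billion.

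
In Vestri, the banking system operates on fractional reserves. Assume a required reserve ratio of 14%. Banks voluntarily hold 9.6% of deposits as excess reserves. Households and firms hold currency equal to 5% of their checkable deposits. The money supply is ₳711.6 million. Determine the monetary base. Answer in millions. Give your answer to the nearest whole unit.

₳194 million

The money multiplier is m = (1 + c) / (rr + e + c) = (1 + 0.05) / (0.14 + 0.096 + 0.05) ≈ 3.6713.
MB = M / m = 711.6 / 3.6713 ≈ 193.8278 million.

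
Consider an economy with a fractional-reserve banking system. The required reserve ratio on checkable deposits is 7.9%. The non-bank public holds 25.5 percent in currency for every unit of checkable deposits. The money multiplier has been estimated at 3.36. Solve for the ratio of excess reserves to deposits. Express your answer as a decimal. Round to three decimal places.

0.040

Using m = 3.36. Since m = (1 + c)/(c + rr + e), the denominator satisfies c + rr + e = (1 + c)/m = (1 + 0.255) / 3.36 ≈ 0.373512.
With c = 0.255 and rr = 0.079, the ratio of excess reserves to deposits is 0.373512 − 0.255 − 0.079 = 0.039512.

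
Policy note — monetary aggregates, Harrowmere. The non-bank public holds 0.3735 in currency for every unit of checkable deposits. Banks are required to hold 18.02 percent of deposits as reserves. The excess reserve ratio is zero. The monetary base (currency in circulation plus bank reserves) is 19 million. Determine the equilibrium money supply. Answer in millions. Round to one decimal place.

The money multiplier is m = (1 + c) / (rr + c) = (1 + 0.3735) / (0.1802 + 0.3735) ≈ 2.4806.
So M = m × MB = 2.4806 × 19 = 47.1314 million.

47.1 million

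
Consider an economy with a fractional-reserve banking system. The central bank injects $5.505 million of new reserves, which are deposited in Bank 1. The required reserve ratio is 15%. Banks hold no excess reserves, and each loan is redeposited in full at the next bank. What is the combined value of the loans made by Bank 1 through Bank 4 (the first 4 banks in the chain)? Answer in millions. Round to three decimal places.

$14.911 million

Bank i lends (1 − rr)^i of the original deposit: Bank 1 lends 5.505·0.8500 ≈ 4.6792, Bank 2 lends 5.505·0.8500² ≈ 3.9774, and so on.
Summing a geometric series: total = 5.505·[0.8500·(1 − 0.8500^4) / (1 − 0.8500)] ≈ 14.9110 million.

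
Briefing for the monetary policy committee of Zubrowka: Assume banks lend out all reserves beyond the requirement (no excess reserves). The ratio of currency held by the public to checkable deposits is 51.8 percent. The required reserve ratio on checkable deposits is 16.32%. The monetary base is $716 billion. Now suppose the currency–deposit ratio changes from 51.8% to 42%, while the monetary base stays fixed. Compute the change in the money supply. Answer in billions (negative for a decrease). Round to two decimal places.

$147.80 billion

Initially m₁ = (1 + 0.518) / (0.1632 + 0.518) ≈ 2.228420, so M₁ = 2.228420 × 716 ≈ 1595.5487 billion.
After the change m₂ = (1 + 0.42) / (0.1632 + 0.42) ≈ 2.434842, so M₂ = 2.434842 × 716 ≈ 1743.3469 billion.
ΔM = M₂ − M₁ = 1743.3469 − 1595.5487 = 147.7982 billion.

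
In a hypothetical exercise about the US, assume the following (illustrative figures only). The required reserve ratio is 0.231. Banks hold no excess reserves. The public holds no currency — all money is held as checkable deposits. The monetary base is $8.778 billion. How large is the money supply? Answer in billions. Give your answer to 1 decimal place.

$38.0 billion

With no currency drain or excess reserves, the money multiplier is m = 1/rr = 1/0.231 ≈ 4.3290.
Money supply M = m × MB = 4.3290 × 8.778 ≈ 38 billion.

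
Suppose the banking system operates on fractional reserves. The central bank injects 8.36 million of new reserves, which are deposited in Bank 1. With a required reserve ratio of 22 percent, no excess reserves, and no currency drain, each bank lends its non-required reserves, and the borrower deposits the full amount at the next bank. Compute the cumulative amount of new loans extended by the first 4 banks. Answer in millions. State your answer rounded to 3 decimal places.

18.669 million

Bank i lends (1 − rr)^i of the original deposit: Bank 1 lends 8.36·0.7800 = 6.5208, Bank 2 lends 8.36·0.7800² ≈ 5.0862, and so on.
Summing a geometric series: total = 8.36·[0.7800·(1 − 0.7800^4) / (1 − 0.7800)] ≈ 18.6687 million.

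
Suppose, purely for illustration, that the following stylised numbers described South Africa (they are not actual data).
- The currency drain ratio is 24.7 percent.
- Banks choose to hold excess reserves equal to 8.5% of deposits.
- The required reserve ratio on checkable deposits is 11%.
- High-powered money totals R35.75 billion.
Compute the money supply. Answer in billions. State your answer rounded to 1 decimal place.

The money multiplier is m = (1 + c) / (rr + e + c) = (1 + 0.247) / (0.11 + 0.085 + 0.247) ≈ 2.8213.
So M = m × MB = 2.8213 × 35.75 ≈ 100.8615 billion.

R100.9 billion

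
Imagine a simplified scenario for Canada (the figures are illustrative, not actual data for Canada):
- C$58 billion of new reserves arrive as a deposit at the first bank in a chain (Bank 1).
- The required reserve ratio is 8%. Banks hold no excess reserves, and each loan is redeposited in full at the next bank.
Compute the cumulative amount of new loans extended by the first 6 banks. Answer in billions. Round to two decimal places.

C$262.56 billion

Bank i lends (1 − rr)^i of the original deposit: Bank 1 lends 58·0.9200 = 53.3600, Bank 2 lends 58·0.9200² = 49.0912, and so on.
Summing a geometric series: total = 58·[0.9200·(1 − 0.9200^6) / (1 − 0.9200)] ≈ 262.5612 billion.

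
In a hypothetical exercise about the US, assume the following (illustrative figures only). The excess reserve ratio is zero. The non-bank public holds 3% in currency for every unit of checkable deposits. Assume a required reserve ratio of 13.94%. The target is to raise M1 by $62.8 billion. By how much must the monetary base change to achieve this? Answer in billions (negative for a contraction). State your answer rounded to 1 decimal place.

The money multiplier is m = (1 + c) / (rr + c) = (1 + 0.03) / (0.1394 + 0.03) ≈ 6.0803.
ΔMB = ΔM / m = (+62.8) / 6.0803 ≈ 10.3284 billion.

$10.3 billion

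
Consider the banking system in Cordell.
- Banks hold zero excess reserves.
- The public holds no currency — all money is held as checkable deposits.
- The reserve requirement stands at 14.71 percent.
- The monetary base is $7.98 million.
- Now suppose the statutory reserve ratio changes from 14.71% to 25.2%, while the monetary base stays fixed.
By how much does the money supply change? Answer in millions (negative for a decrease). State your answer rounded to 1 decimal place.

Initially m₁ = 1 / (0.1471) ≈ 6.7981, so M₁ = 6.7981 × 7.98 ≈ 54.2488 million.
After the change m₂ = 1 / (0.252) ≈ 3.9683, so M₂ = 3.9683 × 7.98 ≈ 31.667 million.
ΔM = M₂ − M₁ = 31.667 − 54.2488 = -22.5818 million.

-22.6 million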